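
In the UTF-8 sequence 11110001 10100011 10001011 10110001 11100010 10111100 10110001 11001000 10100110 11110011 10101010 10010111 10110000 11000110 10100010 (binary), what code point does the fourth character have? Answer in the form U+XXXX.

U+EA5F0

Offset 0: leading byte 0xF1 = 11110001 → 4-byte char #1 = F1 A3 8B B1.
Offset 4: leading byte 0xE2 = 11100010 → 3-byte char #2 = E2 BC B1.
Offset 7: leading byte 0xC8 = 11001000 → 2-byte char #3 = C8 A6.
Offset 9: leading byte 0xF3 = 11110011 → 4-byte char #4 = F3 AA 97 B0.
Leading byte 0xF3 = 11110011 matches 11110xxx → 4-byte sequence.
Byte 1: 0xF3 = 11110011, payload 011 (3 bits).
Byte 2: 0xAA = 10101010 (10xxxxxx ✓), payload 101010.
Byte 3: 0x97 = 10010111 (10xxxxxx ✓), payload 010111.
Byte 4: 0xB0 = 10110000 (10xxxxxx ✓), payload 110000.
Concatenate: 011101010010111110000 = 0xEA5F0 (21 bits → U+EA5F0).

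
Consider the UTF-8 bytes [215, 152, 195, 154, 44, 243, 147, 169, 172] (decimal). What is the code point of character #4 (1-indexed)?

U+D3A6C

Offset 0: leading byte 0xD7 = 11010111 → 2-byte char #1 = D7 98.
Offset 2: leading byte 0xC3 = 11000011 → 2-byte char #2 = C3 9A.
Offset 4: leading byte 0x2C = 00101100 → 1-byte char #3 = 2C.
Offset 5: leading byte 0xF3 = 11110011 → 4-byte char #4 = F3 93 A9 AC.
Leading byte 0xF3 = 11110011 matches 11110xxx → 4-byte sequence.
Byte 1: 0xF3 = 11110011, payload 011 (3 bits).
Byte 2: 0x93 = 10010011 (10xxxxxx ✓), payload 010011.
Byte 3: 0xA9 = 10101001 (10xxxxxx ✓), payload 101001.
Byte 4: 0xAC = 10101100 (10xxxxxx ✓), payload 101100.
Concatenate: 011010011101001101100 = 0xD3A6C (21 bits → U+D3A6C).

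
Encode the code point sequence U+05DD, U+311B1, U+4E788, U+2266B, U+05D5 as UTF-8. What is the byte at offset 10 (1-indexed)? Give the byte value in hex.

1-indexed offset 10 is 0-indexed offset 9.
U+05DD → 2-byte form D7 9D at offsets 0–1.
U+311B1 → 4-byte form F0 B1 86 B1 at offsets 2–5.
U+4E788 → 4-byte form F1 8E 9E 88 at offsets 6–9.
Offset 9 falls in char 3's range; it's byte 4 of F1 8E 9E 88 = 0x88.

0x88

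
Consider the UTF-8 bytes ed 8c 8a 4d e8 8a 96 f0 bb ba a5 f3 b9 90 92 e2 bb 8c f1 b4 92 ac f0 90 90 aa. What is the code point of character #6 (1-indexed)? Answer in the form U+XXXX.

U+2ECC

Offset 0: leading byte 0xED = 11101101 → 3-byte char #1 = ED 8C 8A.
Offset 3: leading byte 0x4D = 01001101 → 1-byte char #2 = 4D.
Offset 4: leading byte 0xE8 = 11101000 → 3-byte char #3 = E8 8A 96.
Offset 7: leading byte 0xF0 = 11110000 → 4-byte char #4 = F0 BB BA A5.
Offset 11: leading byte 0xF3 = 11110011 → 4-byte char #5 = F3 B9 90 92.
Offset 15: leading byte 0xE2 = 11100010 → 3-byte char #6 = E2 BB 8C.
Leading byte 0xE2 = 11100010 matches 1110xxxx → 3-byte sequence.
Byte 1: 0xE2 = 11100010, payload 0010 (4 bits).
Byte 2: 0xBB = 10111011 (10xxxxxx ✓), payload 111011.
Byte 3: 0x8C = 10001100 (10xxxxxx ✓), payload 001100.
Concatenate: 0010111011001100 = 0x2ECC (16 bits → U+2ECC).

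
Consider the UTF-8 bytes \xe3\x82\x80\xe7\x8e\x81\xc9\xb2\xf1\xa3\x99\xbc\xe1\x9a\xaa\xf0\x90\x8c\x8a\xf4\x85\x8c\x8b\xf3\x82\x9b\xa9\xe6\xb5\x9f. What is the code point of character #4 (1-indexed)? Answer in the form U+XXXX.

Offset 0: leading byte 0xE3 = 11100011 → 3-byte char #1 = E3 82 80.
Offset 3: leading byte 0xE7 = 11100111 → 3-byte char #2 = E7 8E 81.
Offset 6: leading byte 0xC9 = 11001001 → 2-byte char #3 = C9 B2.
Offset 8: leading byte 0xF1 = 11110001 → 4-byte char #4 = F1 A3 99 BC.
Leading byte 0xF1 = 11110001 matches 11110xxx → 4-byte sequence.
Byte 1: 0xF1 = 11110001, payload 001 (3 bits).
Byte 2: 0xA3 = 10100011 (10xxxxxx ✓), payload 100011.
Byte 3: 0x99 = 10011001 (10xxxxxx ✓), payload 011001.
Byte 4: 0xBC = 10111100 (10xxxxxx ✓), payload 111100.
Concatenate: 001100011011001111100 = 0x6367C (21 bits → U+6367C).

U+6367C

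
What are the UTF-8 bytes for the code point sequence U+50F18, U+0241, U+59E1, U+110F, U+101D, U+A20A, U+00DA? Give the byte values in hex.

F1 90 BC 98 C9 81 E5 A7 A1 E1 84 8F E1 80 9D EA 88 8A C3 9A

U+50F18: 4-byte form → F1 90 BC 98.
U+0241: 2-byte form → C9 81.
U+59E1: 3-byte form → E5 A7 A1.
U+110F: 3-byte form → E1 84 8F.
U+101D: 3-byte form → E1 80 9D.
U+A20A: 3-byte form → EA 88 8A.
U+00DA: 2-byte form → C3 9A.
Concatenated (20 bytes): F1 90 BC 98 C9 81 E5 A7 A1 E1 84 8F E1 80 9D EA 88 8A C3 9A.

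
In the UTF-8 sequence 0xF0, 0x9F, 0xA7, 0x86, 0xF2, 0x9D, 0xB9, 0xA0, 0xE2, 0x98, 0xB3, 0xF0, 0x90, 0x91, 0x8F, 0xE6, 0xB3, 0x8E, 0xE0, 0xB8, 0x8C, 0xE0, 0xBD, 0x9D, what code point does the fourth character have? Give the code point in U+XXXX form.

U+1044F

Offset 0: leading byte 0xF0 = 11110000 → 4-byte char #1 = F0 9F A7 86.
Offset 4: leading byte 0xF2 = 11110010 → 4-byte char #2 = F2 9D B9 A0.
Offset 8: leading byte 0xE2 = 11100010 → 3-byte char #3 = E2 98 B3.
Offset 11: leading byte 0xF0 = 11110000 → 4-byte char #4 = F0 90 91 8F.
Leading byte 0xF0 = 11110000 matches 11110xxx → 4-byte sequence.
Byte 1: 0xF0 = 11110000, payload 000 (3 bits).
Byte 2: 0x90 = 10010000 (10xxxxxx ✓), payload 010000.
Byte 3: 0x91 = 10010001 (10xxxxxx ✓), payload 010001.
Byte 4: 0x8F = 10001111 (10xxxxxx ✓), payload 001111.
Concatenate: 000010000010001001111 = 0x1044F (21 bits → U+1044F).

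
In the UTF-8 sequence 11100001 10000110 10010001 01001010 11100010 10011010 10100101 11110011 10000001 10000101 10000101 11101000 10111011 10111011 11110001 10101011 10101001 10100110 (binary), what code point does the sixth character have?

U+6BA66

Offset 0: leading byte 0xE1 = 11100001 → 3-byte char #1 = E1 86 91.
Offset 3: leading byte 0x4A = 01001010 → 1-byte char #2 = 4A.
Offset 4: leading byte 0xE2 = 11100010 → 3-byte char #3 = E2 9A A5.
Offset 7: leading byte 0xF3 = 11110011 → 4-byte char #4 = F3 81 85 85.
Offset 11: leading byte 0xE8 = 11101000 → 3-byte char #5 = E8 BB BB.
Offset 14: leading byte 0xF1 = 11110001 → 4-byte char #6 = F1 AB A9 A6.
Leading byte 0xF1 = 11110001 matches 11110xxx → 4-byte sequence.
Byte 1: 0xF1 = 11110001, payload 001 (3 bits).
Byte 2: 0xAB = 10101011 (10xxxxxx ✓), payload 101011.
Byte 3: 0xA9 = 10101001 (10xxxxxx ✓), payload 101001.
Byte 4: 0xA6 = 10100110 (10xxxxxx ✓), payload 100110.
Concatenate: 001101011101001100110 = 0x6BA66 (21 bits → U+6BA66).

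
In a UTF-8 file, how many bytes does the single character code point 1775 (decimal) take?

U+06EF = 0x6EF. UTF-8 uses 1 byte below 0x80, 2 below 0x800, 3 below 0x10000, 4 up to 0x10FFFF. 0x6EF is in U+0080–U+07FF → 2 bytes.

2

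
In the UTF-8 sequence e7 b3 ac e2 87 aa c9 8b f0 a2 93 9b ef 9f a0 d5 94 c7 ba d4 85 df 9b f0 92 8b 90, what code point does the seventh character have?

Offset 0: leading byte 0xE7 = 11100111 → 3-byte char #1 = E7 B3 AC.
Offset 3: leading byte 0xE2 = 11100010 → 3-byte char #2 = E2 87 AA.
Offset 6: leading byte 0xC9 = 11001001 → 2-byte char #3 = C9 8B.
Offset 8: leading byte 0xF0 = 11110000 → 4-byte char #4 = F0 A2 93 9B.
Offset 12: leading byte 0xEF = 11101111 → 3-byte char #5 = EF 9F A0.
Offset 15: leading byte 0xD5 = 11010101 → 2-byte char #6 = D5 94.
Offset 17: leading byte 0xC7 = 11000111 → 2-byte char #7 = C7 BA.
Leading byte 0xC7 = 11000111 matches 110xxxxx → 2-byte sequence.
Byte 1: 0xC7 = 11000111, payload 00111 (5 bits).
Byte 2: 0xBA = 10111010 (10xxxxxx ✓), payload 111010.
Concatenate: 00111111010 = 0x1FA (11 bits → U+01FA).

U+01FA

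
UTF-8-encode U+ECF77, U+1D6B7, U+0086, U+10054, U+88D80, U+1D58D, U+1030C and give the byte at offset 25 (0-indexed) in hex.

U+ECF77 → 4-byte form F3 AC BD B7 at offsets 0–3.
U+1D6B7 → 4-byte form F0 9D 9A B7 at offsets 4–7.
U+0086 → 2-byte form C2 86 at offsets 8–9.
U+10054 → 4-byte form F0 90 81 94 at offsets 10–13.
U+88D80 → 4-byte form F2 88 B6 80 at offsets 14–17.
U+1D58D → 4-byte form F0 9D 96 8D at offsets 18–21.
U+1030C → 4-byte form F0 90 8C 8C at offsets 22–25.
Offset 25 falls in char 7's range; it's byte 4 of F0 90 8C 8C = 0x8C.

0x8C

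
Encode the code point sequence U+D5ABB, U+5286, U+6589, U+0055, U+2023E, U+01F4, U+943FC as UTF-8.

U+D5ABB: 4-byte form → F3 95 AA BB.
U+5286: 3-byte form → E5 8A 86.
U+6589: 3-byte form → E6 96 89.
U+0055: 1-byte form → 55.
U+2023E: 4-byte form → F0 A0 88 BE.
U+01F4: 2-byte form → C7 B4.
U+943FC: 4-byte form → F2 94 8F BC.
Concatenated (21 bytes): F3 95 AA BB E5 8A 86 E6 96 89 55 F0 A0 88 BE C7 B4 F2 94 8F BC.

F3 95 AA BB E5 8A 86 E6 96 89 55 F0 A0 88 BE C7 B4 F2 94 8F BC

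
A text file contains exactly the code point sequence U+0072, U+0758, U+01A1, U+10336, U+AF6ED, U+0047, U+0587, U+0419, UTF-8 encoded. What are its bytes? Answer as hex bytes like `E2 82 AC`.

72 DD 98 C6 A1 F0 90 8C B6 F2 AF 9B AD 47 D6 87 D0 99

U+0072: 1-byte form → 72.
U+0758: 2-byte form → DD 98.
U+01A1: 2-byte form → C6 A1.
U+10336: 4-byte form → F0 90 8C B6.
U+AF6ED: 4-byte form → F2 AF 9B AD.
U+0047: 1-byte form → 47.
U+0587: 2-byte form → D6 87.
U+0419: 2-byte form → D0 99.
Concatenated (18 bytes): 72 DD 98 C6 A1 F0 90 8C B6 F2 AF 9B AD 47 D6 87 D0 99.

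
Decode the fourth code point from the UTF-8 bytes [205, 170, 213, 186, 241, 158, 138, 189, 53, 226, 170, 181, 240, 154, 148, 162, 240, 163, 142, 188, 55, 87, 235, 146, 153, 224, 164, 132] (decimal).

Offset 0: leading byte 0xCD = 11001101 → 2-byte char #1 = CD AA.
Offset 2: leading byte 0xD5 = 11010101 → 2-byte char #2 = D5 BA.
Offset 4: leading byte 0xF1 = 11110001 → 4-byte char #3 = F1 9E 8A BD.
Offset 8: leading byte 0x35 = 00110101 → 1-byte char #4 = 35.
Leading byte 0x35 = 00110101 matches 0xxxxxxx → 1-byte sequence.
Byte 1: 0x35 = 00110101, payload 0110101 (7 bits).
Concatenate: 0110101 = 0x35 (7 bits → U+0035).

U+0035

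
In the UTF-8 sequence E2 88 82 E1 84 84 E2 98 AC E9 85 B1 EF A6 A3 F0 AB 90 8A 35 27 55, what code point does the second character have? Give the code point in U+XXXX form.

Offset 0: leading byte 0xE2 = 11100010 → 3-byte char #1 = E2 88 82.
Offset 3: leading byte 0xE1 = 11100001 → 3-byte char #2 = E1 84 84.
Leading byte 0xE1 = 11100001 matches 1110xxxx → 3-byte sequence.
Byte 1: 0xE1 = 11100001, payload 0001 (4 bits).
Byte 2: 0x84 = 10000100 (10xxxxxx ✓), payload 000100.
Byte 3: 0x84 = 10000100 (10xxxxxx ✓), payload 000100.
Concatenate: 0001000100000100 = 0x1104 (16 bits → U+1104).

U+1104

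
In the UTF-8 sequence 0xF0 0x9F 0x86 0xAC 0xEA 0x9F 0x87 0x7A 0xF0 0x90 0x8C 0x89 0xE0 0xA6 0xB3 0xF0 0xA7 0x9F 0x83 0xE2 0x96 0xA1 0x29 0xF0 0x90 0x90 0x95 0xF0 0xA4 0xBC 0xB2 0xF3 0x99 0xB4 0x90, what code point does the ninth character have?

Offset 0: leading byte 0xF0 = 11110000 → 4-byte char #1 = F0 9F 86 AC.
Offset 4: leading byte 0xEA = 11101010 → 3-byte char #2 = EA 9F 87.
Offset 7: leading byte 0x7A = 01111010 → 1-byte char #3 = 7A.
Offset 8: leading byte 0xF0 = 11110000 → 4-byte char #4 = F0 90 8C 89.
Offset 12: leading byte 0xE0 = 11100000 → 3-byte char #5 = E0 A6 B3.
Offset 15: leading byte 0xF0 = 11110000 → 4-byte char #6 = F0 A7 9F 83.
Offset 19: leading byte 0xE2 = 11100010 → 3-byte char #7 = E2 96 A1.
Offset 22: leading byte 0x29 = 00101001 → 1-byte char #8 = 29.
Offset 23: leading byte 0xF0 = 11110000 → 4-byte char #9 = F0 90 90 95.
Leading byte 0xF0 = 11110000 matches 11110xxx → 4-byte sequence.
Byte 1: 0xF0 = 11110000, payload 000 (3 bits).
Byte 2: 0x90 = 10010000 (10xxxxxx ✓), payload 010000.
Byte 3: 0x90 = 10010000 (10xxxxxx ✓), payload 010000.
Byte 4: 0x95 = 10010101 (10xxxxxx ✓), payload 010101.
Concatenate: 000010000010000010101 = 0x10415 (21 bits → U+10415).

U+10415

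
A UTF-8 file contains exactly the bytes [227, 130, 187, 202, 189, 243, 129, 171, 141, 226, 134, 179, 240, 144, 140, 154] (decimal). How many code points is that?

Byte at offset 0: 0xE3 = 11100011 → 3-byte char (#1). Advance 3.
Byte at offset 3: 0xCA = 11001010 → 2-byte char (#2). Advance 2.
Byte at offset 5: 0xF3 = 11110011 → 4-byte char (#3). Advance 4.
Byte at offset 9: 0xE2 = 11100010 → 3-byte char (#4). Advance 3.
Byte at offset 12: 0xF0 = 11110000 → 4-byte char (#5). Advance 4.
Reached end at offset 16 after 5 code points.

5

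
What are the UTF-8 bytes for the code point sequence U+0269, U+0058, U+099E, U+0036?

C9 A9 58 E0 A6 9E 36

U+0269: 2-byte form → C9 A9.
U+0058: 1-byte form → 58.
U+099E: 3-byte form → E0 A6 9E.
U+0036: 1-byte form → 36.
Concatenated (7 bytes): C9 A9 58 E0 A6 9E 36.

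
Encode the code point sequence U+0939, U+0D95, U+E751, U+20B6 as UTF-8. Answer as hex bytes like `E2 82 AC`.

E0 A4 B9 E0 B6 95 EE 9D 91 E2 82 B6

U+0939: 3-byte form → E0 A4 B9.
U+0D95: 3-byte form → E0 B6 95.
U+E751: 3-byte form → EE 9D 91.
U+20B6: 3-byte form → E2 82 B6.
Concatenated (12 bytes): E0 A4 B9 E0 B6 95 EE 9D 91 E2 82 B6.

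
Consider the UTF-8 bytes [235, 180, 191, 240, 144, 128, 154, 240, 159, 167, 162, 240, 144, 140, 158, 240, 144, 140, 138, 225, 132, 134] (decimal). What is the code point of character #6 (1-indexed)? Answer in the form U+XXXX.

U+1106

Offset 0: leading byte 0xEB = 11101011 → 3-byte char #1 = EB B4 BF.
Offset 3: leading byte 0xF0 = 11110000 → 4-byte char #2 = F0 90 80 9A.
Offset 7: leading byte 0xF0 = 11110000 → 4-byte char #3 = F0 9F A7 A2.
Offset 11: leading byte 0xF0 = 11110000 → 4-byte char #4 = F0 90 8C 9E.
Offset 15: leading byte 0xF0 = 11110000 → 4-byte char #5 = F0 90 8C 8A.
Offset 19: leading byte 0xE1 = 11100001 → 3-byte char #6 = E1 84 86.
Leading byte 0xE1 = 11100001 matches 1110xxxx → 3-byte sequence.
Byte 1: 0xE1 = 11100001, payload 0001 (4 bits).
Byte 2: 0x84 = 10000100 (10xxxxxx ✓), payload 000100.
Byte 3: 0x86 = 10000110 (10xxxxxx ✓), payload 000110.
Concatenate: 0001000100000110 = 0x1106 (16 bits → U+1106).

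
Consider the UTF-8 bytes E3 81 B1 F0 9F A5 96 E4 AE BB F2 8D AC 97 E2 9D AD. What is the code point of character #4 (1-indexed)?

Offset 0: leading byte 0xE3 = 11100011 → 3-byte char #1 = E3 81 B1.
Offset 3: leading byte 0xF0 = 11110000 → 4-byte char #2 = F0 9F A5 96.
Offset 7: leading byte 0xE4 = 11100100 → 3-byte char #3 = E4 AE BB.
Offset 10: leading byte 0xF2 = 11110010 → 4-byte char #4 = F2 8D AC 97.
Leading byte 0xF2 = 11110010 matches 11110xxx → 4-byte sequence.
Byte 1: 0xF2 = 11110010, payload 010 (3 bits).
Byte 2: 0x8D = 10001101 (10xxxxxx ✓), payload 001101.
Byte 3: 0xAC = 10101100 (10xxxxxx ✓), payload 101100.
Byte 4: 0x97 = 10010111 (10xxxxxx ✓), payload 010111.
Concatenate: 010001101101100010111 = 0x8DB17 (21 bits → U+8DB17).

U+8DB17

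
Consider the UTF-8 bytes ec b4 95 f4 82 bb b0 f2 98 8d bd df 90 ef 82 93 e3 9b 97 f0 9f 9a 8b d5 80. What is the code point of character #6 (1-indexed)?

Offset 0: leading byte 0xEC = 11101100 → 3-byte char #1 = EC B4 95.
Offset 3: leading byte 0xF4 = 11110100 → 4-byte char #2 = F4 82 BB B0.
Offset 7: leading byte 0xF2 = 11110010 → 4-byte char #3 = F2 98 8D BD.
Offset 11: leading byte 0xDF = 11011111 → 2-byte char #4 = DF 90.
Offset 13: leading byte 0xEF = 11101111 → 3-byte char #5 = EF 82 93.
Offset 16: leading byte 0xE3 = 11100011 → 3-byte char #6 = E3 9B 97.
Leading byte 0xE3 = 11100011 matches 1110xxxx → 3-byte sequence.
Byte 1: 0xE3 = 11100011, payload 0011 (4 bits).
Byte 2: 0x9B = 10011011 (10xxxxxx ✓), payload 011011.
Byte 3: 0x97 = 10010111 (10xxxxxx ✓), payload 010111.
Concatenate: 0011011011010111 = 0x36D7 (16 bits → U+36D7).

U+36D7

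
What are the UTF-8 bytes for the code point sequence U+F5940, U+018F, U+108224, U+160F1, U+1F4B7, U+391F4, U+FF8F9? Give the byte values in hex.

F3 B5 A5 80 C6 8F F4 88 88 A4 F0 96 83 B1 F0 9F 92 B7 F0 B9 87 B4 F3 BF A3 B9

U+F5940: 4-byte form → F3 B5 A5 80.
U+018F: 2-byte form → C6 8F.
U+108224: 4-byte form → F4 88 88 A4.
U+160F1: 4-byte form → F0 96 83 B1.
U+1F4B7: 4-byte form → F0 9F 92 B7.
U+391F4: 4-byte form → F0 B9 87 B4.
U+FF8F9: 4-byte form → F3 BF A3 B9.
Concatenated (26 bytes): F3 B5 A5 80 C6 8F F4 88 88 A4 F0 96 83 B1 F0 9F 92 B7 F0 B9 87 B4 F3 BF A3 B9.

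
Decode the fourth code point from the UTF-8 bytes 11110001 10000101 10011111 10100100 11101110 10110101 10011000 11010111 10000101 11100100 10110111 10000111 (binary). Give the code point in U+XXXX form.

U+4DC7

Offset 0: leading byte 0xF1 = 11110001 → 4-byte char #1 = F1 85 9F A4.
Offset 4: leading byte 0xEE = 11101110 → 3-byte char #2 = EE B5 98.
Offset 7: leading byte 0xD7 = 11010111 → 2-byte char #3 = D7 85.
Offset 9: leading byte 0xE4 = 11100100 → 3-byte char #4 = E4 B7 87.
Leading byte 0xE4 = 11100100 matches 1110xxxx → 3-byte sequence.
Byte 1: 0xE4 = 11100100, payload 0100 (4 bits).
Byte 2: 0xB7 = 10110111 (10xxxxxx ✓), payload 110111.
Byte 3: 0x87 = 10000111 (10xxxxxx ✓), payload 000111.
Concatenate: 0100110111000111 = 0x4DC7 (16 bits → U+4DC7).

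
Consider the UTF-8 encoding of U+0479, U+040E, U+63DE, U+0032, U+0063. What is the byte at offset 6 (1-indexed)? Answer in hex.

1-indexed offset 6 is 0-indexed offset 5.
U+0479 → 2-byte form D1 B9 at offsets 0–1.
U+040E → 2-byte form D0 8E at offsets 2–3.
U+63DE → 3-byte form E6 8F 9E at offsets 4–6.
Offset 5 falls in char 3's range; it's byte 2 of E6 8F 9E = 0x8F.

0x8F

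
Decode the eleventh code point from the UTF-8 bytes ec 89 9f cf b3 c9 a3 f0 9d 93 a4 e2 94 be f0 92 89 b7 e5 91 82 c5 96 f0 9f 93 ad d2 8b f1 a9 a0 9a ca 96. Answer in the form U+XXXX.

Offset 0: leading byte 0xEC = 11101100 → 3-byte char #1 = EC 89 9F.
Offset 3: leading byte 0xCF = 11001111 → 2-byte char #2 = CF B3.
Offset 5: leading byte 0xC9 = 11001001 → 2-byte char #3 = C9 A3.
Offset 7: leading byte 0xF0 = 11110000 → 4-byte char #4 = F0 9D 93 A4.
Offset 11: leading byte 0xE2 = 11100010 → 3-byte char #5 = E2 94 BE.
Offset 14: leading byte 0xF0 = 11110000 → 4-byte char #6 = F0 92 89 B7.
Offset 18: leading byte 0xE5 = 11100101 → 3-byte char #7 = E5 91 82.
Offset 21: leading byte 0xC5 = 11000101 → 2-byte char #8 = C5 96.
Offset 23: leading byte 0xF0 = 11110000 → 4-byte char #9 = F0 9F 93 AD.
Offset 27: leading byte 0xD2 = 11010010 → 2-byte char #10 = D2 8B.
Offset 29: leading byte 0xF1 = 11110001 → 4-byte char #11 = F1 A9 A0 9A.
Leading byte 0xF1 = 11110001 matches 11110xxx → 4-byte sequence.
Byte 1: 0xF1 = 11110001, payload 001 (3 bits).
Byte 2: 0xA9 = 10101001 (10xxxxxx ✓), payload 101001.
Byte 3: 0xA0 = 10100000 (10xxxxxx ✓), payload 100000.
Byte 4: 0x9A = 10011010 (10xxxxxx ✓), payload 011010.
Concatenate: 001101001100000011010 = 0x6981A (21 bits → U+6981A).

U+6981A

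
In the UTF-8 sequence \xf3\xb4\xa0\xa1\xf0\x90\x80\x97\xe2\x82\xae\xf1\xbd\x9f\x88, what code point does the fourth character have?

Offset 0: leading byte 0xF3 = 11110011 → 4-byte char #1 = F3 B4 A0 A1.
Offset 4: leading byte 0xF0 = 11110000 → 4-byte char #2 = F0 90 80 97.
Offset 8: leading byte 0xE2 = 11100010 → 3-byte char #3 = E2 82 AE.
Offset 11: leading byte 0xF1 = 11110001 → 4-byte char #4 = F1 BD 9F 88.
Leading byte 0xF1 = 11110001 matches 11110xxx → 4-byte sequence.
Byte 1: 0xF1 = 11110001, payload 001 (3 bits).
Byte 2: 0xBD = 10111101 (10xxxxxx ✓), payload 111101.
Byte 3: 0x9F = 10011111 (10xxxxxx ✓), payload 011111.
Byte 4: 0x88 = 10001000 (10xxxxxx ✓), payload 001000.
Concatenate: 001111101011111001000 = 0x7D7C8 (21 bits → U+7D7C8).

U+7D7C8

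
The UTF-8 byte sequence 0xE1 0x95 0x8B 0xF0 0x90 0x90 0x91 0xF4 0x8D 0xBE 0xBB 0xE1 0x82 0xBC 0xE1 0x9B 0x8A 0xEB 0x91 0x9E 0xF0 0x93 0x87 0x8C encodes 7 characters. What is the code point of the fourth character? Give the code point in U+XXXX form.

U+10BC

Offset 0: leading byte 0xE1 = 11100001 → 3-byte char #1 = E1 95 8B.
Offset 3: leading byte 0xF0 = 11110000 → 4-byte char #2 = F0 90 90 91.
Offset 7: leading byte 0xF4 = 11110100 → 4-byte char #3 = F4 8D BE BB.
Offset 11: leading byte 0xE1 = 11100001 → 3-byte char #4 = E1 82 BC.
Leading byte 0xE1 = 11100001 matches 1110xxxx → 3-byte sequence.
Byte 1: 0xE1 = 11100001, payload 0001 (4 bits).
Byte 2: 0x82 = 10000010 (10xxxxxx ✓), payload 000010.
Byte 3: 0xBC = 10111100 (10xxxxxx ✓), payload 111100.
Concatenate: 0001000010111100 = 0x10BC (16 bits → U+10BC).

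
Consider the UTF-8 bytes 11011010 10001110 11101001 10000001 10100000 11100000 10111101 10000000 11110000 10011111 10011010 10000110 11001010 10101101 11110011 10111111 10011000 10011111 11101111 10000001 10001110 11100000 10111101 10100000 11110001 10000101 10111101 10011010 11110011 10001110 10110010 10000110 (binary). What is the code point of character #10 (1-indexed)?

Offset 0: leading byte 0xDA = 11011010 → 2-byte char #1 = DA 8E.
Offset 2: leading byte 0xE9 = 11101001 → 3-byte char #2 = E9 81 A0.
Offset 5: leading byte 0xE0 = 11100000 → 3-byte char #3 = E0 BD 80.
Offset 8: leading byte 0xF0 = 11110000 → 4-byte char #4 = F0 9F 9A 86.
Offset 12: leading byte 0xCA = 11001010 → 2-byte char #5 = CA AD.
Offset 14: leading byte 0xF3 = 11110011 → 4-byte char #6 = F3 BF 98 9F.
Offset 18: leading byte 0xEF = 11101111 → 3-byte char #7 = EF 81 8E.
Offset 21: leading byte 0xE0 = 11100000 → 3-byte char #8 = E0 BD A0.
Offset 24: leading byte 0xF1 = 11110001 → 4-byte char #9 = F1 85 BD 9A.
Offset 28: leading byte 0xF3 = 11110011 → 4-byte char #10 = F3 8E B2 86.
Leading byte 0xF3 = 11110011 matches 11110xxx → 4-byte sequence.
Byte 1: 0xF3 = 11110011, payload 011 (3 bits).
Byte 2: 0x8E = 10001110 (10xxxxxx ✓), payload 001110.
Byte 3: 0xB2 = 10110010 (10xxxxxx ✓), payload 110010.
Byte 4: 0x86 = 10000110 (10xxxxxx ✓), payload 000110.
Concatenate: 011001110110010000110 = 0xCEC86 (21 bits → U+CEC86).

U+CEC86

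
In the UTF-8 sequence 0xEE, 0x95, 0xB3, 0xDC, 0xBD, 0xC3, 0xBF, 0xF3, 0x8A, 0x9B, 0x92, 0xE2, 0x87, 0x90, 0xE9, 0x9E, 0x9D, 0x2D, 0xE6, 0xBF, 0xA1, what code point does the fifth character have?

Offset 0: leading byte 0xEE = 11101110 → 3-byte char #1 = EE 95 B3.
Offset 3: leading byte 0xDC = 11011100 → 2-byte char #2 = DC BD.
Offset 5: leading byte 0xC3 = 11000011 → 2-byte char #3 = C3 BF.
Offset 7: leading byte 0xF3 = 11110011 → 4-byte char #4 = F3 8A 9B 92.
Offset 11: leading byte 0xE2 = 11100010 → 3-byte char #5 = E2 87 90.
Leading byte 0xE2 = 11100010 matches 1110xxxx → 3-byte sequence.
Byte 1: 0xE2 = 11100010, payload 0010 (4 bits).
Byte 2: 0x87 = 10000111 (10xxxxxx ✓), payload 000111.
Byte 3: 0x90 = 10010000 (10xxxxxx ✓), payload 010000.
Concatenate: 0010000111010000 = 0x21D0 (16 bits → U+21D0).

U+21D0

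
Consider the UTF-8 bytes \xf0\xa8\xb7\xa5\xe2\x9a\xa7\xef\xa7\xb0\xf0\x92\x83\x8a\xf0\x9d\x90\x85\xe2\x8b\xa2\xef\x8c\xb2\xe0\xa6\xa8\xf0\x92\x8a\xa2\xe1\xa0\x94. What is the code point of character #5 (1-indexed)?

Offset 0: leading byte 0xF0 = 11110000 → 4-byte char #1 = F0 A8 B7 A5.
Offset 4: leading byte 0xE2 = 11100010 → 3-byte char #2 = E2 9A A7.
Offset 7: leading byte 0xEF = 11101111 → 3-byte char #3 = EF A7 B0.
Offset 10: leading byte 0xF0 = 11110000 → 4-byte char #4 = F0 92 83 8A.
Offset 14: leading byte 0xF0 = 11110000 → 4-byte char #5 = F0 9D 90 85.
Leading byte 0xF0 = 11110000 matches 11110xxx → 4-byte sequence.
Byte 1: 0xF0 = 11110000, payload 000 (3 bits).
Byte 2: 0x9D = 10011101 (10xxxxxx ✓), payload 011101.
Byte 3: 0x90 = 10010000 (10xxxxxx ✓), payload 010000.
Byte 4: 0x85 = 10000101 (10xxxxxx ✓), payload 000101.
Concatenate: 000011101010000000101 = 0x1D405 (21 bits → U+1D405).

U+1D405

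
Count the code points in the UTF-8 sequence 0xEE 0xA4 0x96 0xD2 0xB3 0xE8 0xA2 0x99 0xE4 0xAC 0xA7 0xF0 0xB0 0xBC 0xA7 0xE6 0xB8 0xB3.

Byte at offset 0: 0xEE = 11101110 → 3-byte char (#1). Advance 3.
Byte at offset 3: 0xD2 = 11010010 → 2-byte char (#2). Advance 2.
Byte at offset 5: 0xE8 = 11101000 → 3-byte char (#3). Advance 3.
Byte at offset 8: 0xE4 = 11100100 → 3-byte char (#4). Advance 3.
Byte at offset 11: 0xF0 = 11110000 → 4-byte char (#5). Advance 4.
Byte at offset 15: 0xE6 = 11100110 → 3-byte char (#6). Advance 3.
Reached end at offset 18 after 6 code points.

6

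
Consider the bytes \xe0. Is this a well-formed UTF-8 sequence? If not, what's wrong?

invalid (sequence truncated)

Leading byte 0xE0 = 11100000 → 3-byte form, but only 1 byte is present.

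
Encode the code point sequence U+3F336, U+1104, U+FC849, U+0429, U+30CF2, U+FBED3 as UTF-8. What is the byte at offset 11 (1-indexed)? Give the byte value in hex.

1-indexed offset 11 is 0-indexed offset 10.
U+3F336 → 4-byte form F0 BF 8C B6 at offsets 0–3.
U+1104 → 3-byte form E1 84 84 at offsets 4–6.
U+FC849 → 4-byte form F3 BC A1 89 at offsets 7–10.
Offset 10 falls in char 3's range; it's byte 4 of F3 BC A1 89 = 0x89.

0x89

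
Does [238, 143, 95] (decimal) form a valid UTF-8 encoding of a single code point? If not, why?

Leading byte 0xEE = 11101110 → 3-byte form.
Byte 3 is 0x5F = 01011111, which is not 10xxxxxx — expected a continuation byte.

invalid (non-continuation byte where continuation expected)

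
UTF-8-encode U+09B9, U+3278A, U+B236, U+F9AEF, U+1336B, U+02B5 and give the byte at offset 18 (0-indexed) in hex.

U+09B9 → 3-byte form E0 A6 B9 at offsets 0–2.
U+3278A → 4-byte form F0 B2 9E 8A at offsets 3–6.
U+B236 → 3-byte form EB 88 B6 at offsets 7–9.
U+F9AEF → 4-byte form F3 B9 AB AF at offsets 10–13.
U+1336B → 4-byte form F0 93 8D AB at offsets 14–17.
U+02B5 → 2-byte form CA B5 at offsets 18–19.
Offset 18 falls in char 6's range; it's byte 1 of CA B5 = 0xCA.

0xCA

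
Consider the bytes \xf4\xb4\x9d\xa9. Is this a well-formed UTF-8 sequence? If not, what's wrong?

invalid (encodes a value above U+10FFFF)

Leading byte 0xF4 = 11110100 → 4-byte form.
Payload = 0x134769, which exceeds U+10FFFF, the maximum Unicode code point. (Leading bytes F5–FF, or F4 followed by ≥ 0x90, are invalid.)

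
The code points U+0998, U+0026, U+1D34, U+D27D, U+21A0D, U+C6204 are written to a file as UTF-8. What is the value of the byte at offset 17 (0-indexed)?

U+0998 → 3-byte form E0 A6 98 at offsets 0–2.
U+0026 → 1-byte form 26 at offsets 3–3.
U+1D34 → 3-byte form E1 B4 B4 at offsets 4–6.
U+D27D → 3-byte form ED 89 BD at offsets 7–9.
U+21A0D → 4-byte form F0 A1 A8 8D at offsets 10–13.
U+C6204 → 4-byte form F3 86 88 84 at offsets 14–17.
Offset 17 falls in char 6's range; it's byte 4 of F3 86 88 84 = 0x84.

0x84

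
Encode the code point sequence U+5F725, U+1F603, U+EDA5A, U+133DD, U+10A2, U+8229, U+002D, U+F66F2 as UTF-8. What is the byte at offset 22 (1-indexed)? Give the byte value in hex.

1-indexed offset 22 is 0-indexed offset 21.
U+5F725 → 4-byte form F1 9F 9C A5 at offsets 0–3.
U+1F603 → 4-byte form F0 9F 98 83 at offsets 4–7.
U+EDA5A → 4-byte form F3 AD A9 9A at offsets 8–11.
U+133DD → 4-byte form F0 93 8F 9D at offsets 12–15.
U+10A2 → 3-byte form E1 82 A2 at offsets 16–18.
U+8229 → 3-byte form E8 88 A9 at offsets 19–21.
Offset 21 falls in char 6's range; it's byte 3 of E8 88 A9 = 0xA9.

0xA9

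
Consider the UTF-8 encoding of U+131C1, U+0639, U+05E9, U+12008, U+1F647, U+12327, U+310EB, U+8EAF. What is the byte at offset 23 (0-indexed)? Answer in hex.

0xAB

U+131C1 → 4-byte form F0 93 87 81 at offsets 0–3.
U+0639 → 2-byte form D8 B9 at offsets 4–5.
U+05E9 → 2-byte form D7 A9 at offsets 6–7.
U+12008 → 4-byte form F0 92 80 88 at offsets 8–11.
U+1F647 → 4-byte form F0 9F 99 87 at offsets 12–15.
U+12327 → 4-byte form F0 92 8C A7 at offsets 16–19.
U+310EB → 4-byte form F0 B1 83 AB at offsets 20–23.
Offset 23 falls in char 7's range; it's byte 4 of F0 B1 83 AB = 0xAB.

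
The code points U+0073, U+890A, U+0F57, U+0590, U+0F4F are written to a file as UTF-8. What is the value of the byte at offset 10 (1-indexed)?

1-indexed offset 10 is 0-indexed offset 9.
U+0073 → 1-byte form 73 at offsets 0–0.
U+890A → 3-byte form E8 A4 8A at offsets 1–3.
U+0F57 → 3-byte form E0 BD 97 at offsets 4–6.
U+0590 → 2-byte form D6 90 at offsets 7–8.
U+0F4F → 3-byte form E0 BD 8F at offsets 9–11.
Offset 9 falls in char 5's range; it's byte 1 of E0 BD 8F = 0xE0.

0xE0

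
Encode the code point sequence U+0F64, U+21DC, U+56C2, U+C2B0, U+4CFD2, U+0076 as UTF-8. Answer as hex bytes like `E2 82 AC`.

E0 BD A4 E2 87 9C E5 9B 82 EC 8A B0 F1 8C BF 92 76

U+0F64: 3-byte form → E0 BD A4.
U+21DC: 3-byte form → E2 87 9C.
U+56C2: 3-byte form → E5 9B 82.
U+C2B0: 3-byte form → EC 8A B0.
U+4CFD2: 4-byte form → F1 8C BF 92.
U+0076: 1-byte form → 76.
Concatenated (17 bytes): E0 BD A4 E2 87 9C E5 9B 82 EC 8A B0 F1 8C BF 92 76.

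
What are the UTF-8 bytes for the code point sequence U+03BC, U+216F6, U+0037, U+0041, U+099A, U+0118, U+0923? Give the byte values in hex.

CE BC F0 A1 9B B6 37 41 E0 A6 9A C4 98 E0 A4 A3

U+03BC: 2-byte form → CE BC.
U+216F6: 4-byte form → F0 A1 9B B6.
U+0037: 1-byte form → 37.
U+0041: 1-byte form → 41.
U+099A: 3-byte form → E0 A6 9A.
U+0118: 2-byte form → C4 98.
U+0923: 3-byte form → E0 A4 A3.
Concatenated (16 bytes): CE BC F0 A1 9B B6 37 41 E0 A6 9A C4 98 E0 A4 A3.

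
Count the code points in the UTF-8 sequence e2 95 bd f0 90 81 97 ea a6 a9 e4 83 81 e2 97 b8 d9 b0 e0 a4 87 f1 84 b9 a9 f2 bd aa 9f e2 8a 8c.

10

Byte at offset 0: 0xE2 = 11100010 → 3-byte char (#1). Advance 3.
Byte at offset 3: 0xF0 = 11110000 → 4-byte char (#2). Advance 4.
Byte at offset 7: 0xEA = 11101010 → 3-byte char (#3). Advance 3.
Byte at offset 10: 0xE4 = 11100100 → 3-byte char (#4). Advance 3.
Byte at offset 13: 0xE2 = 11100010 → 3-byte char (#5). Advance 3.
Byte at offset 16: 0xD9 = 11011001 → 2-byte char (#6). Advance 2.
Byte at offset 18: 0xE0 = 11100000 → 3-byte char (#7). Advance 3.
Byte at offset 21: 0xF1 = 11110001 → 4-byte char (#8). Advance 4.
Byte at offset 25: 0xF2 = 11110010 → 4-byte char (#9). Advance 4.
Byte at offset 29: 0xE2 = 11100010 → 3-byte char (#10). Advance 3.
Reached end at offset 32 after 10 code points.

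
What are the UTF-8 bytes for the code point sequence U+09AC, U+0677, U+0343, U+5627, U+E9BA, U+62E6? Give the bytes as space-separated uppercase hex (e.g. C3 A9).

E0 A6 AC D9 B7 CD 83 E5 98 A7 EE A6 BA E6 8B A6

U+09AC: 3-byte form → E0 A6 AC.
U+0677: 2-byte form → D9 B7.
U+0343: 2-byte form → CD 83.
U+5627: 3-byte form → E5 98 A7.
U+E9BA: 3-byte form → EE A6 BA.
U+62E6: 3-byte form → E6 8B A6.
Concatenated (16 bytes): E0 A6 AC D9 B7 CD 83 E5 98 A7 EE A6 BA E6 8B A6.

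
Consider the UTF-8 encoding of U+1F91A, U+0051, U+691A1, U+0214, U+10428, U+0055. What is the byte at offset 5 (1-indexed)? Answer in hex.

1-indexed offset 5 is 0-indexed offset 4.
U+1F91A → 4-byte form F0 9F A4 9A at offsets 0–3.
U+0051 → 1-byte form 51 at offsets 4–4.
Offset 4 falls in char 2's range; it's byte 1 of 51 = 0x51.

0x51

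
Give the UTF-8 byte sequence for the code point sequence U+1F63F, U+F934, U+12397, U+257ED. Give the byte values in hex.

F0 9F 98 BF EF A4 B4 F0 92 8E 97 F0 A5 9F AD

U+1F63F: 4-byte form → F0 9F 98 BF.
U+F934: 3-byte form → EF A4 B4.
U+12397: 4-byte form → F0 92 8E 97.
U+257ED: 4-byte form → F0 A5 9F AD.
Concatenated (15 bytes): F0 9F 98 BF EF A4 B4 F0 92 8E 97 F0 A5 9F AD.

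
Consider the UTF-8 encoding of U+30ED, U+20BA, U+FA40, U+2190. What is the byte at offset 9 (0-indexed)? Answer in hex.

0xE2

U+30ED → 3-byte form E3 83 AD at offsets 0–2.
U+20BA → 3-byte form E2 82 BA at offsets 3–5.
U+FA40 → 3-byte form EF A9 80 at offsets 6–8.
U+2190 → 3-byte form E2 86 90 at offsets 9–11.
Offset 9 falls in char 4's range; it's byte 1 of E2 86 90 = 0xE2.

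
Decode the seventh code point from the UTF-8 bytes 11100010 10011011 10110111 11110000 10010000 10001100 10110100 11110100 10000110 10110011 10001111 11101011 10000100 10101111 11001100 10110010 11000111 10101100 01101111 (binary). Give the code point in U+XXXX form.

U+006F

Offset 0: leading byte 0xE2 = 11100010 → 3-byte char #1 = E2 9B B7.
Offset 3: leading byte 0xF0 = 11110000 → 4-byte char #2 = F0 90 8C B4.
Offset 7: leading byte 0xF4 = 11110100 → 4-byte char #3 = F4 86 B3 8F.
Offset 11: leading byte 0xEB = 11101011 → 3-byte char #4 = EB 84 AF.
Offset 14: leading byte 0xCC = 11001100 → 2-byte char #5 = CC B2.
Offset 16: leading byte 0xC7 = 11000111 → 2-byte char #6 = C7 AC.
Offset 18: leading byte 0x6F = 01101111 → 1-byte char #7 = 6F.
Leading byte 0x6F = 01101111 matches 0xxxxxxx → 1-byte sequence.
Byte 1: 0x6F = 01101111, payload 1101111 (7 bits).
Concatenate: 1101111 = 0x6F (7 bits → U+006F).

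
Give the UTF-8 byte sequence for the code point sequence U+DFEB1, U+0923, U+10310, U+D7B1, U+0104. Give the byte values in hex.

U+DFEB1: 4-byte form → F3 9F BA B1.
U+0923: 3-byte form → E0 A4 A3.
U+10310: 4-byte form → F0 90 8C 90.
U+D7B1: 3-byte form → ED 9E B1.
U+0104: 2-byte form → C4 84.
Concatenated (16 bytes): F3 9F BA B1 E0 A4 A3 F0 90 8C 90 ED 9E B1 C4 84.

F3 9F BA B1 E0 A4 A3 F0 90 8C 90 ED 9E B1 C4 84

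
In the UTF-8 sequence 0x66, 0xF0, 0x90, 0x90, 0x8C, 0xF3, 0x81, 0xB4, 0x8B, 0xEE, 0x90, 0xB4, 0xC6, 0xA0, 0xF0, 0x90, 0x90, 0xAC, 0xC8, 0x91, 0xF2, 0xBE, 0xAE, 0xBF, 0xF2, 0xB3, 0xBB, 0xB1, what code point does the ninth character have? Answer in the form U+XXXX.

U+B3EF1

Offset 0: leading byte 0x66 = 01100110 → 1-byte char #1 = 66.
Offset 1: leading byte 0xF0 = 11110000 → 4-byte char #2 = F0 90 90 8C.
Offset 5: leading byte 0xF3 = 11110011 → 4-byte char #3 = F3 81 B4 8B.
Offset 9: leading byte 0xEE = 11101110 → 3-byte char #4 = EE 90 B4.
Offset 12: leading byte 0xC6 = 11000110 → 2-byte char #5 = C6 A0.
Offset 14: leading byte 0xF0 = 11110000 → 4-byte char #6 = F0 90 90 AC.
Offset 18: leading byte 0xC8 = 11001000 → 2-byte char #7 = C8 91.
Offset 20: leading byte 0xF2 = 11110010 → 4-byte char #8 = F2 BE AE BF.
Offset 24: leading byte 0xF2 = 11110010 → 4-byte char #9 = F2 B3 BB B1.
Leading byte 0xF2 = 11110010 matches 11110xxx → 4-byte sequence.
Byte 1: 0xF2 = 11110010, payload 010 (3 bits).
Byte 2: 0xB3 = 10110011 (10xxxxxx ✓), payload 110011.
Byte 3: 0xBB = 10111011 (10xxxxxx ✓), payload 111011.
Byte 4: 0xB1 = 10110001 (10xxxxxx ✓), payload 110001.
Concatenate: 010110011111011110001 = 0xB3EF1 (21 bits → U+B3EF1).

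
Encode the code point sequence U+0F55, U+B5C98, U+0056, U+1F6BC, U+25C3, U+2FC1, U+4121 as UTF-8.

E0 BD 95 F2 B5 B2 98 56 F0 9F 9A BC E2 97 83 E2 BF 81 E4 84 A1

U+0F55: 3-byte form → E0 BD 95.
U+B5C98: 4-byte form → F2 B5 B2 98.
U+0056: 1-byte form → 56.
U+1F6BC: 4-byte form → F0 9F 9A BC.
U+25C3: 3-byte form → E2 97 83.
U+2FC1: 3-byte form → E2 BF 81.
U+4121: 3-byte form → E4 84 A1.
Concatenated (21 bytes): E0 BD 95 F2 B5 B2 98 56 F0 9F 9A BC E2 97 83 E2 BF 81 E4 84 A1.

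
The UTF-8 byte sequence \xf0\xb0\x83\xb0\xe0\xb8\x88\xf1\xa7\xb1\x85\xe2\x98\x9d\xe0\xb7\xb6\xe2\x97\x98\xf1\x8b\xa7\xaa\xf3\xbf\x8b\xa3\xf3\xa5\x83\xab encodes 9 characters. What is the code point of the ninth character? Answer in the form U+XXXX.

Offset 0: leading byte 0xF0 = 11110000 → 4-byte char #1 = F0 B0 83 B0.
Offset 4: leading byte 0xE0 = 11100000 → 3-byte char #2 = E0 B8 88.
Offset 7: leading byte 0xF1 = 11110001 → 4-byte char #3 = F1 A7 B1 85.
Offset 11: leading byte 0xE2 = 11100010 → 3-byte char #4 = E2 98 9D.
Offset 14: leading byte 0xE0 = 11100000 → 3-byte char #5 = E0 B7 B6.
Offset 17: leading byte 0xE2 = 11100010 → 3-byte char #6 = E2 97 98.
Offset 20: leading byte 0xF1 = 11110001 → 4-byte char #7 = F1 8B A7 AA.
Offset 24: leading byte 0xF3 = 11110011 → 4-byte char #8 = F3 BF 8B A3.
Offset 28: leading byte 0xF3 = 11110011 → 4-byte char #9 = F3 A5 83 AB.
Leading byte 0xF3 = 11110011 matches 11110xxx → 4-byte sequence.
Byte 1: 0xF3 = 11110011, payload 011 (3 bits).
Byte 2: 0xA5 = 10100101 (10xxxxxx ✓), payload 100101.
Byte 3: 0x83 = 10000011 (10xxxxxx ✓), payload 000011.
Byte 4: 0xAB = 10101011 (10xxxxxx ✓), payload 101011.
Concatenate: 011100101000011101011 = 0xE50EB (21 bits → U+E50EB).

U+E50EB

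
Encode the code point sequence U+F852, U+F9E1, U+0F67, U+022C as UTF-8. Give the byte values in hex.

EF A1 92 EF A7 A1 E0 BD A7 C8 AC

U+F852: 3-byte form → EF A1 92.
U+F9E1: 3-byte form → EF A7 A1.
U+0F67: 3-byte form → E0 BD A7.
U+022C: 2-byte form → C8 AC.
Concatenated (11 bytes): EF A1 92 EF A7 A1 E0 BD A7 C8 AC.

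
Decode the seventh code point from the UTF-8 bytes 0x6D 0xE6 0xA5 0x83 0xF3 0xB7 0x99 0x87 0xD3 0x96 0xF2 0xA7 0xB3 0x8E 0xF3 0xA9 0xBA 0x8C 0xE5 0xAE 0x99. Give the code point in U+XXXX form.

Offset 0: leading byte 0x6D = 01101101 → 1-byte char #1 = 6D.
Offset 1: leading byte 0xE6 = 11100110 → 3-byte char #2 = E6 A5 83.
Offset 4: leading byte 0xF3 = 11110011 → 4-byte char #3 = F3 B7 99 87.
Offset 8: leading byte 0xD3 = 11010011 → 2-byte char #4 = D3 96.
Offset 10: leading byte 0xF2 = 11110010 → 4-byte char #5 = F2 A7 B3 8E.
Offset 14: leading byte 0xF3 = 11110011 → 4-byte char #6 = F3 A9 BA 8C.
Offset 18: leading byte 0xE5 = 11100101 → 3-byte char #7 = E5 AE 99.
Leading byte 0xE5 = 11100101 matches 1110xxxx → 3-byte sequence.
Byte 1: 0xE5 = 11100101, payload 0101 (4 bits).
Byte 2: 0xAE = 10101110 (10xxxxxx ✓), payload 101110.
Byte 3: 0x99 = 10011001 (10xxxxxx ✓), payload 011001.
Concatenate: 0101101110011001 = 0x5B99 (16 bits → U+5B99).

U+5B99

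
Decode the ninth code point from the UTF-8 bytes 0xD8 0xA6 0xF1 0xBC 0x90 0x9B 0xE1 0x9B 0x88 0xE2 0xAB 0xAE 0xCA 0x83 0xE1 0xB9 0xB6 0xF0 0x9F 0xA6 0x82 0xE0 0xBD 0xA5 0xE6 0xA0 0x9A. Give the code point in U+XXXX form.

Offset 0: leading byte 0xD8 = 11011000 → 2-byte char #1 = D8 A6.
Offset 2: leading byte 0xF1 = 11110001 → 4-byte char #2 = F1 BC 90 9B.
Offset 6: leading byte 0xE1 = 11100001 → 3-byte char #3 = E1 9B 88.
Offset 9: leading byte 0xE2 = 11100010 → 3-byte char #4 = E2 AB AE.
Offset 12: leading byte 0xCA = 11001010 → 2-byte char #5 = CA 83.
Offset 14: leading byte 0xE1 = 11100001 → 3-byte char #6 = E1 B9 B6.
Offset 17: leading byte 0xF0 = 11110000 → 4-byte char #7 = F0 9F A6 82.
Offset 21: leading byte 0xE0 = 11100000 → 3-byte char #8 = E0 BD A5.
Offset 24: leading byte 0xE6 = 11100110 → 3-byte char #9 = E6 A0 9A.
Leading byte 0xE6 = 11100110 matches 1110xxxx → 3-byte sequence.
Byte 1: 0xE6 = 11100110, payload 0110 (4 bits).
Byte 2: 0xA0 = 10100000 (10xxxxxx ✓), payload 100000.
Byte 3: 0x9A = 10011010 (10xxxxxx ✓), payload 011010.
Concatenate: 0110100000011010 = 0x681A (16 bits → U+681A).

U+681A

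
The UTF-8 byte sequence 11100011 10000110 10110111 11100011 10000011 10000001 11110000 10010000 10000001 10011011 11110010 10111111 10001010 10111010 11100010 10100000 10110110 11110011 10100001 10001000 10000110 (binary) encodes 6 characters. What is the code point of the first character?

Offset 0: leading byte 0xE3 = 11100011 → 3-byte char #1 = E3 86 B7.
Leading byte 0xE3 = 11100011 matches 1110xxxx → 3-byte sequence.
Byte 1: 0xE3 = 11100011, payload 0011 (4 bits).
Byte 2: 0x86 = 10000110 (10xxxxxx ✓), payload 000110.
Byte 3: 0xB7 = 10110111 (10xxxxxx ✓), payload 110111.
Concatenate: 0011000110110111 = 0x31B7 (16 bits → U+31B7).

U+31B7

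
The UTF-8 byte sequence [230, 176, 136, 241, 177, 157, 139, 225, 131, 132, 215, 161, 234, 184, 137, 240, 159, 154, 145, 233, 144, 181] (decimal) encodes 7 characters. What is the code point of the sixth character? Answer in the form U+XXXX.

U+1F691

Offset 0: leading byte 0xE6 = 11100110 → 3-byte char #1 = E6 B0 88.
Offset 3: leading byte 0xF1 = 11110001 → 4-byte char #2 = F1 B1 9D 8B.
Offset 7: leading byte 0xE1 = 11100001 → 3-byte char #3 = E1 83 84.
Offset 10: leading byte 0xD7 = 11010111 → 2-byte char #4 = D7 A1.
Offset 12: leading byte 0xEA = 11101010 → 3-byte char #5 = EA B8 89.
Offset 15: leading byte 0xF0 = 11110000 → 4-byte char #6 = F0 9F 9A 91.
Leading byte 0xF0 = 11110000 matches 11110xxx → 4-byte sequence.
Byte 1: 0xF0 = 11110000, payload 000 (3 bits).
Byte 2: 0x9F = 10011111 (10xxxxxx ✓), payload 011111.
Byte 3: 0x9A = 10011010 (10xxxxxx ✓), payload 011010.
Byte 4: 0x91 = 10010001 (10xxxxxx ✓), payload 010001.
Concatenate: 000011111011010010001 = 0x1F691 (21 bits → U+1F691).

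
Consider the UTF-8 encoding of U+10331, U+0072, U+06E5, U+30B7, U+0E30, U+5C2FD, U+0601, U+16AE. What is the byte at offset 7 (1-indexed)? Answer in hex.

1-indexed offset 7 is 0-indexed offset 6.
U+10331 → 4-byte form F0 90 8C B1 at offsets 0–3.
U+0072 → 1-byte form 72 at offsets 4–4.
U+06E5 → 2-byte form DB A5 at offsets 5–6.
Offset 6 falls in char 3's range; it's byte 2 of DB A5 = 0xA5.

0xA5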